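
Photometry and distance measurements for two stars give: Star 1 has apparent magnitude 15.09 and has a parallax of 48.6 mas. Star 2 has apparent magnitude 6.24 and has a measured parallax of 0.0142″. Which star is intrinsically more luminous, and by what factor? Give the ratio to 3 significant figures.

Star 2 is more luminous, by a factor of 40600.

Star 1: p = 48.6 mas = 0.0486″ → d = 1/p = 20.58 pc
Star 1: M = m − 5 log₁₀ d + 5 = 15.09 − 5·1.3134 + 5 = 13.523
Star 2: d = 1/p = 1/0.0142″ = 70.42 pc
Star 2: M = m − 5 log₁₀ d + 5 = 6.24 − 5·1.8477 + 5 = 2.001
ΔM = M_1 − M_2 = 13.523 − (2.001) = 11.522; smaller M is more luminous → Star 2.
L ratio = 10^(0.4 |ΔM|) = 10^4.609 = 40620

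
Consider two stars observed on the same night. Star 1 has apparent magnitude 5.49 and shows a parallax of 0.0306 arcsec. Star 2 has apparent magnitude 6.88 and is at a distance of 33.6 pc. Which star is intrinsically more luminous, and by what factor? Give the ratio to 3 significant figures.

Star 1 is more luminous, by a factor of 3.40.

Star 1: d = 1/p = 1/0.0306″ = 32.68 pc
Star 1: M = m − 5 log₁₀ d + 5 = 5.49 − 5·1.5143 + 5 = 2.919
Star 2: M = m − 5 log₁₀ d + 5 = 6.88 − 5·1.5263 + 5 = 4.248
ΔM = M_1 − M_2 = 2.919 − (4.248) = -1.330; smaller M is more luminous → Star 1.
L ratio = 10^(0.4 |ΔM|) = 10^0.532 = 3.403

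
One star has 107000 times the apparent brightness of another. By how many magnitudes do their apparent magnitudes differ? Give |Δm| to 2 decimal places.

|Δm| ≈ 12.57

Pogson: Δm = −2.5 log₁₀(ratio) = −2.5 log₁₀(107000) = −2.5 × 5.0294 = -12.573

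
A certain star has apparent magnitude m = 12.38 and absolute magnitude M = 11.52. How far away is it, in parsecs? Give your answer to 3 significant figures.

μ = m − M = 0.860
m − M = 5 log₁₀ d − 5
log₁₀ d = (m − M)/5 + 1 = 1.1720
d = 10^1.1720 = 14.86 pc

d ≈ 14.9 pc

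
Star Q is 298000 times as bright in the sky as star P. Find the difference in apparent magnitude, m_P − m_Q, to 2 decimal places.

m_P − m_Q ≈ 13.69

Pogson: Δm = −2.5 log₁₀(ratio) = −2.5 log₁₀(298000) = −2.5 × 5.4742 = -13.686
Star Q is brighter so has the smaller magnitude: m_P − m_Q is positive.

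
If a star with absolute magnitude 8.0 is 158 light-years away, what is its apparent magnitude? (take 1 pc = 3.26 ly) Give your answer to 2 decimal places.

m ≈ 11.43

d = 158 ly / 3.26 = 48.47 pc
m = M + 5 log₁₀ d − 5 = 8.0 + 5·1.6854 − 5 = 11.427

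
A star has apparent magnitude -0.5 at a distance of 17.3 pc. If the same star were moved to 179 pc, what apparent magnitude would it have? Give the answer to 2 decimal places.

Flux ∝ 1/d², so Δm = 5 log₁₀(d₂/d₁) = 5 log₁₀(179/17.3) = 5.074
m₂ = m₁ + Δm = -0.5 + (5.074) = 4.574

m ≈ 4.57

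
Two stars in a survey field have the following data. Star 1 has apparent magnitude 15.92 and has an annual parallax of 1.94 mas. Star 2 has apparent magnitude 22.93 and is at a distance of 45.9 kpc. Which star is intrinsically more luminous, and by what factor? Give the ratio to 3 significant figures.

Star 1: p = 1.94 mas = 1.94×10^-3″ → d = 1/p = 515.5 pc
Star 1: M = m − 5 log₁₀ d + 5 = 15.92 − 5·2.7122 + 5 = 7.359
Star 2: d = 45.9 kpc = 45900 pc
Star 2: M = m − 5 log₁₀ d + 5 = 22.93 − 5·4.6618 + 5 = 4.621
ΔM = M_1 − M_2 = 7.359 − (4.621) = 2.738; smaller M is more luminous → Star 2.
L ratio = 10^(0.4 |ΔM|) = 10^1.095 = 12.45

Star 2 is more luminous, by a factor of 12.5.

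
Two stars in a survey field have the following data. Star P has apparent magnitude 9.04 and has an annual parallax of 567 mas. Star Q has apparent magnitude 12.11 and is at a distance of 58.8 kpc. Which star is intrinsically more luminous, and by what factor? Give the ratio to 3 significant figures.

Star P: p = 567 mas = 0.567″ → d = 1/p = 1.764 pc
Star P: M = m − 5 log₁₀ d + 5 = 9.04 − 5·0.2464 + 5 = 12.808
Star Q: d = 58.8 kpc = 58800 pc
Star Q: M = m − 5 log₁₀ d + 5 = 12.11 − 5·4.7694 + 5 = -6.737
ΔM = M_P − M_Q = 12.808 − (-6.737) = 19.545; smaller M is more luminous → Star Q.
L ratio = 10^(0.4 |ΔM|) = 10^7.818 = 6.575×10^7

Star Q is more luminous, by a factor of 6.58×10^7.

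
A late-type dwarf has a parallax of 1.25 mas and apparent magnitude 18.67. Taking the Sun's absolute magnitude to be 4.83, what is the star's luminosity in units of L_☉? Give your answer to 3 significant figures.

d = 1/p = 1000/1.25 mas = 800.0 pc
M = m − 5 log₁₀ d + 5 = 18.67 − 5·2.9031 + 5 = 9.155
M − M_☉ = 9.155 − 4.83 = 4.325
L/L_☉ = 10^(−0.4 × 4.325) = 0.01863

L/L_☉ ≈ 0.0186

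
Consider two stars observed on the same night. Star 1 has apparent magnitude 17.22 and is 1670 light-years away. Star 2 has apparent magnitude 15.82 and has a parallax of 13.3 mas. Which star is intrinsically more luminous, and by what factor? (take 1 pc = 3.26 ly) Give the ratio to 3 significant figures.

Star 1 is more luminous, by a factor of 12.8.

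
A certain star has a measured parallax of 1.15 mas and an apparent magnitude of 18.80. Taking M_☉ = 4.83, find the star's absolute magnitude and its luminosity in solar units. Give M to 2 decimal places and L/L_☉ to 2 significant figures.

d = 1/p = 1000/1.15 mas = 869.6 pc
M = m − 5 log₁₀ d + 5 = 18.80 − 5·2.9393 + 5 = 9.103
M − M_☉ = 9.103 − 4.83 = 4.273
L/L_☉ = 10^(−0.4 × 4.273) = 0.01953

M ≈ 9.10; L/L_☉ ≈ 0.020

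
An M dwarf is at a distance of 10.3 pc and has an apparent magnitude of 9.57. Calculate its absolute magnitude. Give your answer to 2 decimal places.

M ≈ 9.51

5 log₁₀(d/10 pc) = 5 log₁₀(10.30) − 5 = 0.064
M = m − 5 log₁₀(d/10) = 9.57 − 0.064 = 9.506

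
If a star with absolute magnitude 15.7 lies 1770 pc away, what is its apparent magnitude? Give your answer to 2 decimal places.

m ≈ 26.94

m = M + 5 log₁₀ d − 5 = 15.7 + 5·3.2480 − 5 = 26.940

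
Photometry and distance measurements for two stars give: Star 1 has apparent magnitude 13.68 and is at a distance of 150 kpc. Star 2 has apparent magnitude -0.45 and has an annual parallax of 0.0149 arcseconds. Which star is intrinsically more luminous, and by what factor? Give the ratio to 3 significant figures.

Star 1 is more luminous, by a factor of 11.1.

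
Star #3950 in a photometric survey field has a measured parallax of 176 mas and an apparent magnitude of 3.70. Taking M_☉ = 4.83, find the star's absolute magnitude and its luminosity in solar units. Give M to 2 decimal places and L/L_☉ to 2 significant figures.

d = 1/p = 1000/176 mas = 5.682 pc
M = m − 5 log₁₀ d + 5 = 3.70 − 5·0.7545 + 5 = 4.928
M − M_☉ = 4.928 − 4.83 = 0.098
L/L_☉ = 10^(−0.4 × 0.098) = 0.9141

M ≈ 4.93; L/L_☉ ≈ 0.91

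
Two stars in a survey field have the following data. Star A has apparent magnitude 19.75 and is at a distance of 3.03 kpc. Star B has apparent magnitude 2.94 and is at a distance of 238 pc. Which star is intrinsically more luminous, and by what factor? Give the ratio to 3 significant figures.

Star B is more luminous, by a factor of 32700.

Star A: d = 3.03 kpc = 3030 pc
Star A: M = m − 5 log₁₀ d + 5 = 19.75 − 5·3.4814 + 5 = 7.343
Star B: M = m − 5 log₁₀ d + 5 = 2.94 − 5·2.3766 + 5 = -3.943
ΔM = M_A − M_B = 7.343 − (-3.943) = 11.286; smaller M is more luminous → Star B.
L ratio = 10^(0.4 |ΔM|) = 10^4.514 = 32680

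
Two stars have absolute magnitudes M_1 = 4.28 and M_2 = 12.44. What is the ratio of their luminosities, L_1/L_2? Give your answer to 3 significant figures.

ΔM = M_1 − M_2 = -8.16
L_1/L_2 = 10^(−0.4 ΔM) = 10^3.264 = 1837

L_1/L_2 ≈ 1840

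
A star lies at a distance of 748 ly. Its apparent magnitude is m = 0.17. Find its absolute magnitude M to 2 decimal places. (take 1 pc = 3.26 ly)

M ≈ -6.63

d = 748 ly / 3.26 = 229.4 pc
5 log₁₀(d/10 pc) = 5 log₁₀(229.4) − 5 = 6.803
M = m − 5 log₁₀(d/10) = 0.17 − 6.803 = -6.633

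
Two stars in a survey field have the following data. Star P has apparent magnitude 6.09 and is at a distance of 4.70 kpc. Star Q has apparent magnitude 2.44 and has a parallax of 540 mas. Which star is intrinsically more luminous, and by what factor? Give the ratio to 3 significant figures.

Star P: d = 4.70 kpc = 4700 pc
Star P: M = m − 5 log₁₀ d + 5 = 6.09 − 5·3.6721 + 5 = -7.270
Star Q: p = 540 mas = 0.540″ → d = 1/p = 1.852 pc
Star Q: M = m − 5 log₁₀ d + 5 = 2.44 − 5·0.2676 + 5 = 6.102
ΔM = M_P − M_Q = -7.270 − (6.102) = -13.372; smaller M is more luminous → Star P.
L ratio = 10^(0.4 |ΔM|) = 10^5.349 = 223300

Star P is more luminous, by a factor of 223000.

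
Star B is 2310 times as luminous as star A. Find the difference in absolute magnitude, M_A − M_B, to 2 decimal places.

M_A − M_B ≈ 8.41

Pogson: ΔM = −2.5 log₁₀(ratio) = −2.5 log₁₀(2310) = −2.5 × 3.3636 = -8.409
Star B is brighter so has the smaller magnitude: M_A − M_B is positive.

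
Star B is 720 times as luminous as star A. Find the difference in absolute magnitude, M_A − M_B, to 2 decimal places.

Pogson: ΔM = −2.5 log₁₀(ratio) = −2.5 log₁₀(720) = −2.5 × 2.8573 = -7.143
Star B is brighter so has the smaller magnitude: M_A − M_B is positive.

M_A − M_B ≈ 7.14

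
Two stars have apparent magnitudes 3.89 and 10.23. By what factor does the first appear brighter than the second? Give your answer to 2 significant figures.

Δm = 3.89 − (10.23) = -6.34
Flux ratio = 10^(−0.4 Δm) = 10^(−0.4 × -6.34) = 10^2.536 = 343.6

340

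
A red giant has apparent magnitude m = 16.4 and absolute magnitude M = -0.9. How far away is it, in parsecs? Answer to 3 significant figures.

d ≈ 28800 pc

Distance modulus: m − M = 16.4 − (-0.9) = 17.300
m − M = 5 log₁₀ d − 5
log₁₀ d = (m − M)/5 + 1 = 4.4600
d = 10^4.4600 = 28840 pc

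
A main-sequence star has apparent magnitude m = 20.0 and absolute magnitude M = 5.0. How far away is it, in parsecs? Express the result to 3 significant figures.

Distance modulus: m − M = 20.0 − (5.0) = 15.000
m − M = 5 log₁₀ d − 5
log₁₀ d = (m − M)/5 + 1 = 4.0000
d = 10^4.0000 = 10000 pc

d ≈ 10000 pc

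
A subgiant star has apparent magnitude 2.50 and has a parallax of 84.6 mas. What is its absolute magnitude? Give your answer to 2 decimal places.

M ≈ 2.14

p = 84.6 mas = 0.0846″ → d = 1/p = 11.82 pc
5 log₁₀(d/10 pc) = 5 log₁₀(11.82) − 5 = 0.363
M = m − 5 log₁₀(d/10) = 2.50 − 0.363 = 2.137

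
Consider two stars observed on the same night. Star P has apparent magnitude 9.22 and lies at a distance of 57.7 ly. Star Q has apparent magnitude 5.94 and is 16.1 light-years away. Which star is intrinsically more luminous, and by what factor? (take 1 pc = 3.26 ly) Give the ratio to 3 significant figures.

Star Q is more luminous, by a factor of 1.60.

Star P: d = 57.7 ly / 3.26 = 17.70 pc
Star P: M = m − 5 log₁₀ d + 5 = 9.22 − 5·1.2480 + 5 = 7.980
Star Q: d = 16.1 ly / 3.26 = 4.939 pc
Star Q: M = m − 5 log₁₀ d + 5 = 5.94 − 5·0.6936 + 5 = 7.472
ΔM = M_P − M_Q = 7.980 − (7.472) = 0.508; smaller M is more luminous → Star Q.
L ratio = 10^(0.4 |ΔM|) = 10^0.203 = 1.597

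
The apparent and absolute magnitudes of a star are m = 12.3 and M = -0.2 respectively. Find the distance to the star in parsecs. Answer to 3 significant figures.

μ = m − M = 12.500
m − M = 5 log₁₀ d − 5
log₁₀ d = (m − M)/5 + 1 = 3.5000
d = 10^3.5000 = 3162 pc

d ≈ 3160 pc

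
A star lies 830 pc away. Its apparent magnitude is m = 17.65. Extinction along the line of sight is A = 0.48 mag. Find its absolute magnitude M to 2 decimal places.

5 log₁₀(d/10 pc) = 5 log₁₀(830.0) − 5 = 9.595
M = m − 5 log₁₀(d/10) − A = 17.65 − 9.595 − 0.48 = 7.575

M ≈ 7.57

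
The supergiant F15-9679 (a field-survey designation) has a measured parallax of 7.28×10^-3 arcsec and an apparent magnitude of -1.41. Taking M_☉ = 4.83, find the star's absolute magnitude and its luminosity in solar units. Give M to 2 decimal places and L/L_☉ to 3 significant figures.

M ≈ -7.10; L/L_☉ ≈ 59100

d = 1/p = 1/7.28×10^-3″ = 137.4 pc
M = m − 5 log₁₀ d + 5 = -1.41 − 5·2.1379 + 5 = -7.099
M − M_☉ = -7.099 − 4.83 = -11.929
L/L_☉ = 10^(−0.4 × -11.929) = 59120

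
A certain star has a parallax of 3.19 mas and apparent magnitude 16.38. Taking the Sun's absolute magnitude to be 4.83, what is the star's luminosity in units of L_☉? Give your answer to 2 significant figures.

L/L_☉ ≈ 0.024

d = 1/p = 1000/3.19 mas = 313.5 pc
M = m − 5 log₁₀ d + 5 = 16.38 − 5·2.4962 + 5 = 8.899
M − M_☉ = 8.899 − 4.83 = 4.069
L/L_☉ = 10^(−0.4 × 4.069) = 0.02357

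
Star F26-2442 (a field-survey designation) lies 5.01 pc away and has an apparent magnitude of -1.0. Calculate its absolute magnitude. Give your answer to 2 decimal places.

M ≈ 0.50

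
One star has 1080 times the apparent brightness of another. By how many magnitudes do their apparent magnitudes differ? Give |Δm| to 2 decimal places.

|Δm| ≈ 7.58

Pogson: Δm = −2.5 log₁₀(ratio) = −2.5 log₁₀(1080) = −2.5 × 3.0334 = -7.584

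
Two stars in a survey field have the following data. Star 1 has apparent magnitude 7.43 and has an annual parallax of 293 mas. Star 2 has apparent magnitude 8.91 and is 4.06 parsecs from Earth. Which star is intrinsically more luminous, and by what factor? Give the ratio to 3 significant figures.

Star 1 is more luminous, by a factor of 2.76.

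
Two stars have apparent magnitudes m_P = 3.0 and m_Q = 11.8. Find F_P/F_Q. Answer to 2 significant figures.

Δm = 3.0 − (11.8) = -8.8
Flux ratio = 10^(−0.4 Δm) = 10^(−0.4 × -8.8) = 10^3.520 = 3311

F_P/F_Q ≈ 3300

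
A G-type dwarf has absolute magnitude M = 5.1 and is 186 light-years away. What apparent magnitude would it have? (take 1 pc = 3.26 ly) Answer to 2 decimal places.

d = 186 ly / 3.26 = 57.06 pc
m = M + 5 log₁₀ d − 5 = 5.1 + 5·1.7563 − 5 = 8.881

m ≈ 8.88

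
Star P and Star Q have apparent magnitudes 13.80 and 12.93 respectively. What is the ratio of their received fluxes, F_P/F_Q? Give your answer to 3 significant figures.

Δm = 13.80 − (12.93) = 0.87
Flux ratio = 10^(−0.4 Δm) = 10^(−0.4 × 0.87) = 10^-0.348 = 0.4487

F_P/F_Q ≈ 0.449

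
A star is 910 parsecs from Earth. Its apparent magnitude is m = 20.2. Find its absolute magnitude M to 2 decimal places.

5 log₁₀(d/10 pc) = 5 log₁₀(910.0) − 5 = 9.795
M = m − 5 log₁₀(d/10) = 20.2 − 9.795 = 10.405

M ≈ 10.40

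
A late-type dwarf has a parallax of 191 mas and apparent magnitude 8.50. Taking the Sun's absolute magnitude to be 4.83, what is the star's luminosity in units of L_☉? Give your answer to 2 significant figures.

L/L_☉ ≈ 9.3×10^-3

d = 1/p = 1000/191 mas = 5.236 pc
M = m − 5 log₁₀ d + 5 = 8.50 − 5·0.7190 + 5 = 9.905
M − M_☉ = 9.905 − 4.83 = 5.075
L/L_☉ = 10^(−0.4 × 5.075) = 9.331×10^-3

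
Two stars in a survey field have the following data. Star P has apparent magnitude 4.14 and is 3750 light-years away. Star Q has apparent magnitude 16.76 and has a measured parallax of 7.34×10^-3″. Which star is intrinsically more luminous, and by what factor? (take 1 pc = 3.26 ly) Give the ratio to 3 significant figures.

Star P is more luminous, by a factor of 7.96×10^6.

Star P: d = 3750 ly / 3.26 = 1150 pc
Star P: M = m − 5 log₁₀ d + 5 = 4.14 − 5·3.0608 + 5 = -6.164
Star Q: d = 1/p = 1/7.34×10^-3″ = 136.2 pc
Star Q: M = m − 5 log₁₀ d + 5 = 16.76 − 5·2.1343 + 5 = 11.088
ΔM = M_P − M_Q = -6.164 − (11.088) = -17.253; smaller M is more luminous → Star P.
L ratio = 10^(0.4 |ΔM|) = 10^6.901 = 7.962×10^6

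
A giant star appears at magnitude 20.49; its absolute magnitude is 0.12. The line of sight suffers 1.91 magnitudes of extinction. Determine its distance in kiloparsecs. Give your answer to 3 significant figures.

d ≈ 49.2 kpc

m − M = 5 log₁₀(d/10 pc) + A  ⇒  20.49 − (0.12) − 1.91 = 5 log₁₀(d/10)
18.460 = 5 log₁₀(d/10)
log₁₀ d = (m − M − A)/5 + 1 = 4.6920
d = 10^4.6920 = 49200 pc
= 49.20 kpc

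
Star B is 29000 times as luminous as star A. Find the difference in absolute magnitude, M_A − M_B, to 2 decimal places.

Pogson: ΔM = −2.5 log₁₀(ratio) = −2.5 log₁₀(29000) = −2.5 × 4.4624 = -11.156
Star B is brighter so has the smaller magnitude: M_A − M_B is positive.

M_A − M_B ≈ 11.16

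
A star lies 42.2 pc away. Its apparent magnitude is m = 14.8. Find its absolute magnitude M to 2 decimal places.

5 log₁₀(d/10 pc) = 5 log₁₀(42.20) − 5 = 3.127
M = m − 5 log₁₀(d/10) = 14.8 − 3.127 = 11.673

M ≈ 11.67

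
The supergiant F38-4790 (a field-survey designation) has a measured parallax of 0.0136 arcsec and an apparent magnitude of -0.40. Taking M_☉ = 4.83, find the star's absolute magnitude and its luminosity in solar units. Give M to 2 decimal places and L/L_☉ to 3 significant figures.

M ≈ -4.73; L/L_☉ ≈ 6680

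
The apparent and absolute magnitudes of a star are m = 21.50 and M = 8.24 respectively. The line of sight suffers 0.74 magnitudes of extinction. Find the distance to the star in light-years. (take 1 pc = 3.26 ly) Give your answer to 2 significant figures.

m − M = 5 log₁₀(d/10 pc) + A  ⇒  21.50 − (8.24) − 0.74 = 5 log₁₀(d/10)
12.520 = 5 log₁₀(d/10)
log₁₀ d = (m − M − A)/5 + 1 = 3.5040
d = 10^3.5040 = 3192 pc
= 10400 ly

d ≈ 10000 ly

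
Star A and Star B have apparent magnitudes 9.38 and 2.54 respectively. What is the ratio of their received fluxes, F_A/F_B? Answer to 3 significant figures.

F_A/F_B ≈ 1.84×10^-3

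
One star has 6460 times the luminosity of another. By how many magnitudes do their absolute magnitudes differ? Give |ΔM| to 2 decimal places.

|ΔM| ≈ 9.53

Pogson: ΔM = −2.5 log₁₀(ratio) = −2.5 log₁₀(6460) = −2.5 × 3.8102 = -9.526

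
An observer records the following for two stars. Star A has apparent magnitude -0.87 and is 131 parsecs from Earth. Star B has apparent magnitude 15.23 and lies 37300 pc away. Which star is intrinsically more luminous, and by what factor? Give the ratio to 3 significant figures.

Star A: M = m − 5 log₁₀ d + 5 = -0.87 − 5·2.1173 + 5 = -6.456
Star B: M = m − 5 log₁₀ d + 5 = 15.23 − 5·4.5717 + 5 = -2.629
ΔM = M_A − M_B = -6.456 − (-2.629) = -3.828; smaller M is more luminous → Star A.
L ratio = 10^(0.4 |ΔM|) = 10^1.531 = 33.97

Star A is more luminous, by a factor of 34.0.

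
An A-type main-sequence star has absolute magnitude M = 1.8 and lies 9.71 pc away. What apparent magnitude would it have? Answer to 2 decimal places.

m = M + 5 log₁₀ d − 5 = 1.8 + 5·0.9872 − 5 = 1.736

m ≈ 1.74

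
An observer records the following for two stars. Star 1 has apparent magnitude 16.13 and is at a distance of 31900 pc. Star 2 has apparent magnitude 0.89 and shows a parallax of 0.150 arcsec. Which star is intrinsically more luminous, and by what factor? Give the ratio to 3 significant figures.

Star 1: M = m − 5 log₁₀ d + 5 = 16.13 − 5·4.5038 + 5 = -1.389
Star 2: d = 1/p = 1/0.150″ = 6.667 pc
Star 2: M = m − 5 log₁₀ d + 5 = 0.89 − 5·0.8239 + 5 = 1.770
ΔM = M_1 − M_2 = -1.389 − (1.770) = -3.159; smaller M is more luminous → Star 1.
L ratio = 10^(0.4 |ΔM|) = 10^1.264 = 18.36

Star 1 is more luminous, by a factor of 18.4.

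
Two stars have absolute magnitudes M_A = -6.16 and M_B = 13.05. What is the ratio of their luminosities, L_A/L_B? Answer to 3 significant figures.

ΔM = M_A − M_B = -19.21
L_A/L_B = 10^(−0.4 ΔM) = 10^7.684 = 4.831×10^7

L_A/L_B ≈ 4.83×10^7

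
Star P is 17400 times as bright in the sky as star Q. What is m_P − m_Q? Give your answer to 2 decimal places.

Pogson: Δm = −2.5 log₁₀(ratio) = −2.5 log₁₀(17400) = −2.5 × 4.2405 = -10.601
Star P is brighter, so it has the smaller magnitude: the difference is negative.

m_P − m_Q ≈ -10.60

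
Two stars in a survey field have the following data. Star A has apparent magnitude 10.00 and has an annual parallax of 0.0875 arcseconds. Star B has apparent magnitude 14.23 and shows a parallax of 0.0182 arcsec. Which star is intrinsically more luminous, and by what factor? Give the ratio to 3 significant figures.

Star A: d = 1/p = 1/0.0875″ = 11.43 pc
Star A: M = m − 5 log₁₀ d + 5 = 10.00 − 5·1.0580 + 5 = 9.710
Star B: d = 1/p = 1/0.0182″ = 54.95 pc
Star B: M = m − 5 log₁₀ d + 5 = 14.23 − 5·1.7399 + 5 = 10.530
ΔM = M_A − M_B = 9.710 − (10.530) = -0.820; smaller M is more luminous → Star A.
L ratio = 10^(0.4 |ΔM|) = 10^0.328 = 2.129

Star A is more luminous, by a factor of 2.13.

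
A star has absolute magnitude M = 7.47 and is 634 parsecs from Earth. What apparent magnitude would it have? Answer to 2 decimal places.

m ≈ 16.48

m = M + 5 log₁₀ d − 5 = 7.47 + 5·2.8021 − 5 = 16.480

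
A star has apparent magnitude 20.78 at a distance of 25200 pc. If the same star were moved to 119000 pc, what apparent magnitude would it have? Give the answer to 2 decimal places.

m ≈ 24.15

Flux ∝ 1/d², so Δm = 5 log₁₀(d₂/d₁) = 5 log₁₀(119000/25200) = 3.371
m₂ = m₁ + Δm = 20.78 + (3.371) = 24.151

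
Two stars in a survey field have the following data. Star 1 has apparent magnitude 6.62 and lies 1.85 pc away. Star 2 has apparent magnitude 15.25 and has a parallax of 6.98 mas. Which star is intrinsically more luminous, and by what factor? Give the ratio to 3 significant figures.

Star 2 is more luminous, by a factor of 2.12.

Star 1: M = m − 5 log₁₀ d + 5 = 6.62 − 5·0.2672 + 5 = 10.284
Star 2: p = 6.98 mas = 6.98×10^-3″ → d = 1/p = 143.3 pc
Star 2: M = m − 5 log₁₀ d + 5 = 15.25 − 5·2.1561 + 5 = 9.469
ΔM = M_1 − M_2 = 10.284 − (9.469) = 0.815; smaller M is more luminous → Star 2.
L ratio = 10^(0.4 |ΔM|) = 10^0.326 = 2.118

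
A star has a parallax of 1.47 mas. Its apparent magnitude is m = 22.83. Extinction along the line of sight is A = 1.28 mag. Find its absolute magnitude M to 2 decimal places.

M ≈ 12.39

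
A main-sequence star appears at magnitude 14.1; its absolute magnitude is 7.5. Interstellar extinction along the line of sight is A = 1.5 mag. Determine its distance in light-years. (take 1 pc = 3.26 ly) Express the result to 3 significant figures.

d ≈ 341 ly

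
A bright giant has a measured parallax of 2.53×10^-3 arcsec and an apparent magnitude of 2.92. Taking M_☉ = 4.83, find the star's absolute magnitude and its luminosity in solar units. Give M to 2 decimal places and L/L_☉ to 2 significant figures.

d = 1/p = 1/2.53×10^-3″ = 395.3 pc
M = m − 5 log₁₀ d + 5 = 2.92 − 5·2.5969 + 5 = -5.064
M − M_☉ = -5.064 − 4.83 = -9.894
L/L_☉ = 10^(−0.4 × -9.894) = 9073

M ≈ -5.06; L/L_☉ ≈ 9100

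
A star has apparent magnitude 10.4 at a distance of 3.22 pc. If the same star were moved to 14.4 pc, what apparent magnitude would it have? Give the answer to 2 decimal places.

Flux ∝ 1/d², so Δm = 5 log₁₀(d₂/d₁) = 5 log₁₀(14.4/3.22) = 3.253
m₂ = m₁ + Δm = 10.4 + (3.253) = 13.653

m ≈ 13.65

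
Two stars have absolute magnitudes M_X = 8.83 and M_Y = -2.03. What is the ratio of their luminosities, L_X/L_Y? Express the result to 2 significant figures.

ΔM = M_X − M_Y = 10.86
L_X/L_Y = 10^(−0.4 ΔM) = 10^-4.344 = 4.529×10^-5

L_X/L_Y ≈ 4.5×10^-5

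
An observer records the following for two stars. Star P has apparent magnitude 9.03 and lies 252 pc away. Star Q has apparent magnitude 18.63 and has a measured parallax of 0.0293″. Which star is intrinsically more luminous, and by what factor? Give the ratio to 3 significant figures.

Star P is more luminous, by a factor of 377000.

Star P: M = m − 5 log₁₀ d + 5 = 9.03 − 5·2.4014 + 5 = 2.023
Star Q: d = 1/p = 1/0.0293″ = 34.13 pc
Star Q: M = m − 5 log₁₀ d + 5 = 18.63 − 5·1.5331 + 5 = 15.964
ΔM = M_P − M_Q = 2.023 − (15.964) = -13.941; smaller M is more luminous → Star P.
L ratio = 10^(0.4 |ΔM|) = 10^5.577 = 377200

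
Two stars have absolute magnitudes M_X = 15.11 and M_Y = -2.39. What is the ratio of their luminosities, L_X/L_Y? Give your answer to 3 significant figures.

ΔM = M_X − M_Y = 17.50
L_X/L_Y = 10^(−0.4 ΔM) = 10^-7.000 = 1.000×10^-7

L_X/L_Y ≈ 1.00×10^-7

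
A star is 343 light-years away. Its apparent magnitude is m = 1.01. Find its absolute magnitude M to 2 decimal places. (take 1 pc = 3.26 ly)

d = 343 ly / 3.26 = 105.2 pc
5 log₁₀(d/10 pc) = 5 log₁₀(105.2) − 5 = 5.110
M = m − 5 log₁₀(d/10) = 1.01 − 5.110 = -4.100

M ≈ -4.10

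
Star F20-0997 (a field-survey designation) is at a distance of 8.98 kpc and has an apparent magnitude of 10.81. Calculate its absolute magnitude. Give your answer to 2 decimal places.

d = 8.98 kpc = 8980 pc
5 log₁₀(d/10 pc) = 5 log₁₀(8980) − 5 = 14.766
M = m − 5 log₁₀(d/10) = 10.81 − 14.766 = -3.956

M ≈ -3.96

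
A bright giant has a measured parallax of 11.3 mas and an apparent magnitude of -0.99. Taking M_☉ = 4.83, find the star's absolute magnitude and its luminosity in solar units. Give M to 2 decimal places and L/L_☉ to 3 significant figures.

M ≈ -5.72; L/L_☉ ≈ 16700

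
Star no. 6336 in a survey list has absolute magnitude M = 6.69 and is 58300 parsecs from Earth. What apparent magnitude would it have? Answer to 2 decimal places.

m ≈ 25.52

m = M + 5 log₁₀ d − 5 = 6.69 + 5·4.7657 − 5 = 25.518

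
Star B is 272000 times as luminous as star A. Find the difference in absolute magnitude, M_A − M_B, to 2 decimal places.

M_A − M_B ≈ 13.59

Pogson: ΔM = −2.5 log₁₀(ratio) = −2.5 log₁₀(272000) = −2.5 × 5.4346 = -13.586
Star B is brighter so has the smaller magnitude: M_A − M_B is positive.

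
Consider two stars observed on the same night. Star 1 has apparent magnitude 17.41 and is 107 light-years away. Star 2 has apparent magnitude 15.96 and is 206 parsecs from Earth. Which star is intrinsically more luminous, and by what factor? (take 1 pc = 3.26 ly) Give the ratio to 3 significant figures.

Star 1: d = 107 ly / 3.26 = 32.82 pc
Star 1: M = m − 5 log₁₀ d + 5 = 17.41 − 5·1.5162 + 5 = 14.829
Star 2: M = m − 5 log₁₀ d + 5 = 15.96 − 5·2.3139 + 5 = 9.391
ΔM = M_1 − M_2 = 14.829 − (9.391) = 5.439; smaller M is more luminous → Star 2.
L ratio = 10^(0.4 |ΔM|) = 10^2.175 = 149.8

Star 2 is more luminous, by a factor of 150.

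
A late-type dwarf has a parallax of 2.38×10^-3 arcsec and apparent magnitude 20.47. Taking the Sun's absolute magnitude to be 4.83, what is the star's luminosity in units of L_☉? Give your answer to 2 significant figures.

d = 1/p = 1/2.38×10^-3″ = 420.2 pc
M = m − 5 log₁₀ d + 5 = 20.47 − 5·2.6234 + 5 = 12.353
M − M_☉ = 12.353 − 4.83 = 7.523
L/L_☉ = 10^(−0.4 × 7.523) = 9.791×10^-4

L/L_☉ ≈ 9.8×10^-4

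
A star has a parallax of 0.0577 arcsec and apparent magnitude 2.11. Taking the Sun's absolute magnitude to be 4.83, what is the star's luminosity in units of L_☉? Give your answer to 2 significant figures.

L/L_☉ ≈ 37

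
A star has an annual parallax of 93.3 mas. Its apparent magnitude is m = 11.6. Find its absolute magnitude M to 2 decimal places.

M ≈ 11.45

p = 93.3 mas = 0.0933″ → d = 1/p = 10.72 pc
5 log₁₀(d/10 pc) = 5 log₁₀(10.72) − 5 = 0.151
M = m − 5 log₁₀(d/10) = 11.6 − 0.151 = 11.449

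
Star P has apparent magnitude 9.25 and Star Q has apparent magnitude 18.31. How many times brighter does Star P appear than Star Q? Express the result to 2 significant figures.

Magnitude difference = -9.06
Flux ratio = 10^(−0.4 Δm) = 10^(−0.4 × -9.06) = 10^3.624 = 4207

4200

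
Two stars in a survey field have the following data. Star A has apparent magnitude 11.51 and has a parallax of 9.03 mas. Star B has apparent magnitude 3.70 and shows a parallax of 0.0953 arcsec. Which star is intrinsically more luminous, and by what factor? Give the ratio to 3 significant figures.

Star A: p = 9.03 mas = 9.03×10^-3″ → d = 1/p = 110.7 pc
Star A: M = m − 5 log₁₀ d + 5 = 11.51 − 5·2.0443 + 5 = 6.288
Star B: d = 1/p = 1/0.0953″ = 10.49 pc
Star B: M = m − 5 log₁₀ d + 5 = 3.70 − 5·1.0209 + 5 = 3.595
ΔM = M_A − M_B = 6.288 − (3.595) = 2.693; smaller M is more luminous → Star B.
L ratio = 10^(0.4 |ΔM|) = 10^1.077 = 11.95

Star B is more luminous, by a factor of 11.9.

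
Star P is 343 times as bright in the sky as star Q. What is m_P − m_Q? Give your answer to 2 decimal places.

Pogson: Δm = −2.5 log₁₀(ratio) = −2.5 log₁₀(343) = −2.5 × 2.5353 = -6.338
Star P is brighter, so it has the smaller magnitude: the difference is negative.

m_P − m_Q ≈ -6.34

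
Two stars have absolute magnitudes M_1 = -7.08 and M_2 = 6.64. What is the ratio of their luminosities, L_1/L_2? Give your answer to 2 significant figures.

ΔM = M_1 − M_2 = -13.72
L_1/L_2 = 10^(−0.4 ΔM) = 10^5.488 = 307600

L_1/L_2 ≈ 310000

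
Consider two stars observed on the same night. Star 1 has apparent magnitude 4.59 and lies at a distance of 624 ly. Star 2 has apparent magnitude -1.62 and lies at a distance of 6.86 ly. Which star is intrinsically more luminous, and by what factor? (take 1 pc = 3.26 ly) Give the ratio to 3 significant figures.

Star 1 is more luminous, by a factor of 27.1.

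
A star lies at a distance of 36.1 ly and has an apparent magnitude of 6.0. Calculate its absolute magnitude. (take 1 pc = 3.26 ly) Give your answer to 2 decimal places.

d = 36.1 ly / 3.26 = 11.07 pc
5 log₁₀(d/10 pc) = 5 log₁₀(11.07) − 5 = 0.221
M = m − 5 log₁₀(d/10) = 6.0 − 0.221 = 5.779

M ≈ 5.78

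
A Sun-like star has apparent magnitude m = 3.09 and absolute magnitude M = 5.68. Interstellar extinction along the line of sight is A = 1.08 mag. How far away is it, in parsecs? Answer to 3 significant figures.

m − M = 5 log₁₀(d/10 pc) + A  ⇒  3.09 − (5.68) − 1.08 = 5 log₁₀(d/10)
-3.670 = 5 log₁₀(d/10)
log₁₀ d = (m − M − A)/5 + 1 = 0.2660
d = 10^0.2660 = 1.845 pc

d ≈ 1.85 pc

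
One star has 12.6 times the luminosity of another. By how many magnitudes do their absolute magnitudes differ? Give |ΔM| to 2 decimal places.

Pogson: ΔM = −2.5 log₁₀(ratio) = −2.5 log₁₀(12.6) = −2.5 × 1.1004 = -2.751

|ΔM| ≈ 2.75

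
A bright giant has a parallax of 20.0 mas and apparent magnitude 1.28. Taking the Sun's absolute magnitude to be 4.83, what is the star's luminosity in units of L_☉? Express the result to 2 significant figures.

d = 1/p = 1000/20.0 mas = 50.00 pc
M = m − 5 log₁₀ d + 5 = 1.28 − 5·1.6990 + 5 = -2.215
M − M_☉ = -2.215 − 4.83 = -7.045
L/L_☉ = 10^(−0.4 × -7.045) = 657.6

L/L_☉ ≈ 660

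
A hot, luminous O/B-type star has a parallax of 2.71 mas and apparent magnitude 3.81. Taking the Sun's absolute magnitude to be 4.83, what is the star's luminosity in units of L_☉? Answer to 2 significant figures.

L/L_☉ ≈ 3500

d = 1/p = 1000/2.71 mas = 369.0 pc
M = m − 5 log₁₀ d + 5 = 3.81 − 5·2.5670 + 5 = -4.025
M − M_☉ = -4.025 − 4.83 = -8.855
L/L_☉ = 10^(−0.4 × -8.855) = 3484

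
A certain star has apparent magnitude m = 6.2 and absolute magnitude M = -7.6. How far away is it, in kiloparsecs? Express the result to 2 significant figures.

d ≈ 5.8 kpc

Distance modulus: m − M = 6.2 − (-7.6) = 13.800
m − M = 5 log₁₀ d − 5
log₁₀ d = (m − M)/5 + 1 = 3.7600
d = 10^3.7600 = 5754 pc
= 5.754 kpc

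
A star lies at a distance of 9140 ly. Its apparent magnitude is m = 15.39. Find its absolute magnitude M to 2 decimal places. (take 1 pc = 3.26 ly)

d = 9140 ly / 3.26 = 2804 pc
5 log₁₀(d/10 pc) = 5 log₁₀(2804) − 5 = 12.239
M = m − 5 log₁₀(d/10) = 15.39 − 12.239 = 3.151

M ≈ 3.15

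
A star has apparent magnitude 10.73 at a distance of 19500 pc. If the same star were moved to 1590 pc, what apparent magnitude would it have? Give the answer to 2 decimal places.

Flux ∝ 1/d², so Δm = 5 log₁₀(d₂/d₁) = 5 log₁₀(1590/19500) = -5.443
m₂ = m₁ + Δm = 10.73 + (-5.443) = 5.287

m ≈ 5.29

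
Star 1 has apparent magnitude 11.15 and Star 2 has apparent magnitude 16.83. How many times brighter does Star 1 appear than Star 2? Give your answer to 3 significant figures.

187

Magnitude difference = -5.68
Flux ratio = 10^(−0.4 Δm) = 10^(−0.4 × -5.68) = 10^2.272 = 187.1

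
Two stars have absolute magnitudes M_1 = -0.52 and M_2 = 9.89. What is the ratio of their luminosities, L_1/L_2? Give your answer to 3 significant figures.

ΔM = M_1 − M_2 = -10.41
L_1/L_2 = 10^(−0.4 ΔM) = 10^4.164 = 14590

L_1/L_2 ≈ 14600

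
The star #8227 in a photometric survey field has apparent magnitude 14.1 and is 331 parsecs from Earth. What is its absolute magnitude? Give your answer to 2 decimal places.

M ≈ 6.50

5 log₁₀(d/10 pc) = 5 log₁₀(331.0) − 5 = 7.599
M = m − 5 log₁₀(d/10) = 14.1 − 7.599 = 6.501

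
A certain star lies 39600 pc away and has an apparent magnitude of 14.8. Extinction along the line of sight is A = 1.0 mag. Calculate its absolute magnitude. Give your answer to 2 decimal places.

M ≈ -4.19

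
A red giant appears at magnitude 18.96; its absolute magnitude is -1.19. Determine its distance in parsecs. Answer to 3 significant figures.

d ≈ 107000 pc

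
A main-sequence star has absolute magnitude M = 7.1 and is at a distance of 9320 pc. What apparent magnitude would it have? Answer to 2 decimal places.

m = M + 5 log₁₀ d − 5 = 7.1 + 5·3.9694 − 5 = 21.947

m ≈ 21.95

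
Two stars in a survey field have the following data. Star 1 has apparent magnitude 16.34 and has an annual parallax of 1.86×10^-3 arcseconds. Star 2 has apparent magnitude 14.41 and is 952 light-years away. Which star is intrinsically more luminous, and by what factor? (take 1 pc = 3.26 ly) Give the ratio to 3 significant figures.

Star 1: d = 1/p = 1/1.86×10^-3″ = 537.6 pc
Star 1: M = m − 5 log₁₀ d + 5 = 16.34 − 5·2.7305 + 5 = 7.688
Star 2: d = 952 ly / 3.26 = 292.0 pc
Star 2: M = m − 5 log₁₀ d + 5 = 14.41 − 5·2.4654 + 5 = 7.083
ΔM = M_1 − M_2 = 7.688 − (7.083) = 0.605; smaller M is more luminous → Star 2.
L ratio = 10^(0.4 |ΔM|) = 10^0.242 = 1.745

Star 2 is more luminous, by a factor of 1.75.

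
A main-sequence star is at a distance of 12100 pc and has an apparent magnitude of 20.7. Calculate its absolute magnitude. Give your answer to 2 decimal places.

M ≈ 5.29

5 log₁₀(d/10 pc) = 5 log₁₀(12100) − 5 = 15.414
M = m − 5 log₁₀(d/10) = 20.7 − 15.414 = 5.286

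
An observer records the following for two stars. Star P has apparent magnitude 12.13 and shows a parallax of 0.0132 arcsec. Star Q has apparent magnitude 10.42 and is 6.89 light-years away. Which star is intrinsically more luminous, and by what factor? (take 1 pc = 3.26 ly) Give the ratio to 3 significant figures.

Star P: d = 1/p = 1/0.0132″ = 75.76 pc
Star P: M = m − 5 log₁₀ d + 5 = 12.13 − 5·1.8794 + 5 = 7.733
Star Q: d = 6.89 ly / 3.26 = 2.113 pc
Star Q: M = m − 5 log₁₀ d + 5 = 10.42 − 5·0.3250 + 5 = 13.795
ΔM = M_P − M_Q = 7.733 − (13.795) = -6.062; smaller M is more luminous → Star P.
L ratio = 10^(0.4 |ΔM|) = 10^2.425 = 266.0

Star P is more luminous, by a factor of 266.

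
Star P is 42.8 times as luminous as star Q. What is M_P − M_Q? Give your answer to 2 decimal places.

M_P − M_Q ≈ -4.08

Pogson: ΔM = −2.5 log₁₀(ratio) = −2.5 log₁₀(42.8) = −2.5 × 1.6314 = -4.079
Star P is brighter, so it has the smaller magnitude: the difference is negative.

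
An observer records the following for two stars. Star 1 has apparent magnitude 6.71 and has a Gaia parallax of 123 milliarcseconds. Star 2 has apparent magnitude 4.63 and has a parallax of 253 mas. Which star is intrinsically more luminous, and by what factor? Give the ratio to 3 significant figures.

Star 2 is more luminous, by a factor of 1.61.

Star 1: p = 123 mas = 0.123″ → d = 1/p = 8.130 pc
Star 1: M = m − 5 log₁₀ d + 5 = 6.71 − 5·0.9101 + 5 = 7.160
Star 2: p = 253 mas = 0.253″ → d = 1/p = 3.953 pc
Star 2: M = m − 5 log₁₀ d + 5 = 4.63 − 5·0.5969 + 5 = 6.646
ΔM = M_1 − M_2 = 7.160 − (6.646) = 0.514; smaller M is more luminous → Star 2.
L ratio = 10^(0.4 |ΔM|) = 10^0.206 = 1.605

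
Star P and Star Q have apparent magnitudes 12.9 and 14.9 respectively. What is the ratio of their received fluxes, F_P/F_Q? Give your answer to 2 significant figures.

F_P/F_Q ≈ 6.3

Magnitude difference = -2.0
Flux ratio = 10^(−0.4 Δm) = 10^(−0.4 × -2.0) = 10^0.800 = 6.310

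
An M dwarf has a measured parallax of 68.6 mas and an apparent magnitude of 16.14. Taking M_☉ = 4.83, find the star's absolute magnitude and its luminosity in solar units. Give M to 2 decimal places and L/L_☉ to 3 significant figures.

M ≈ 15.32; L/L_☉ ≈ 6.36×10^-5

d = 1/p = 1000/68.6 mas = 14.58 pc
M = m − 5 log₁₀ d + 5 = 16.14 − 5·1.1637 + 5 = 15.322
M − M_☉ = 15.322 − 4.83 = 10.492
L/L_☉ = 10^(−0.4 × 10.492) = 6.358×10^-5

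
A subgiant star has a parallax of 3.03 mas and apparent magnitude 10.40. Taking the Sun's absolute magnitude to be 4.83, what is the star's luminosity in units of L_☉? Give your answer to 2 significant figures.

d = 1/p = 1000/3.03 mas = 330.0 pc
M = m − 5 log₁₀ d + 5 = 10.40 − 5·2.5186 + 5 = 2.807
M − M_☉ = 2.807 − 4.83 = -2.023
L/L_☉ = 10^(−0.4 × -2.023) = 6.443

L/L_☉ ≈ 6.4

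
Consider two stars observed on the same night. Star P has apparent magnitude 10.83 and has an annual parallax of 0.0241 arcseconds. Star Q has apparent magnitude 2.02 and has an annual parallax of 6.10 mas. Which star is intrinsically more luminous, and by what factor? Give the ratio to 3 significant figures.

Star P: d = 1/p = 1/0.0241″ = 41.49 pc
Star P: M = m − 5 log₁₀ d + 5 = 10.83 − 5·1.6180 + 5 = 7.740
Star Q: p = 6.10 mas = 6.10×10^-3″ → d = 1/p = 163.9 pc
Star Q: M = m − 5 log₁₀ d + 5 = 2.02 − 5·2.2147 + 5 = -4.053
ΔM = M_P − M_Q = 7.740 − (-4.053) = 11.793; smaller M is more luminous → Star Q.
L ratio = 10^(0.4 |ΔM|) = 10^4.717 = 52160

Star Q is more luminous, by a factor of 52200.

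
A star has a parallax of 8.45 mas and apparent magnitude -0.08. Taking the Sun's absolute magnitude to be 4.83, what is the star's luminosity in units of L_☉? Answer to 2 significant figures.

d = 1/p = 1000/8.45 mas = 118.3 pc
M = m − 5 log₁₀ d + 5 = -0.08 − 5·2.0731 + 5 = -5.446
M − M_☉ = -5.446 − 4.83 = -10.276
L/L_☉ = 10^(−0.4 × -10.276) = 12890

L/L_☉ ≈ 13000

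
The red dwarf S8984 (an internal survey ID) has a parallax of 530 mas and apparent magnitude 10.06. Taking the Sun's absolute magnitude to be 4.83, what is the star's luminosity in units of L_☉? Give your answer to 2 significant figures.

d = 1/p = 1000/530 mas = 1.887 pc
M = m − 5 log₁₀ d + 5 = 10.06 − 5·0.2757 + 5 = 13.681
M − M_☉ = 13.681 − 4.83 = 8.851
L/L_☉ = 10^(−0.4 × 8.851) = 2.880×10^-4

L/L_☉ ≈ 2.9×10^-4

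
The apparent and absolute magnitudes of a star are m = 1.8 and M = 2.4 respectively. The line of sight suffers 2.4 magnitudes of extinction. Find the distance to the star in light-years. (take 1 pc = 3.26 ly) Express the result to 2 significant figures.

m − M = 5 log₁₀(d/10 pc) + A  ⇒  1.8 − (2.4) − 2.4 = 5 log₁₀(d/10)
-3.000 = 5 log₁₀(d/10)
log₁₀ d = (m − M − A)/5 + 1 = 0.4000
d = 10^0.4000 = 2.512 pc
= 8.189 ly

d ≈ 8.2 ly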